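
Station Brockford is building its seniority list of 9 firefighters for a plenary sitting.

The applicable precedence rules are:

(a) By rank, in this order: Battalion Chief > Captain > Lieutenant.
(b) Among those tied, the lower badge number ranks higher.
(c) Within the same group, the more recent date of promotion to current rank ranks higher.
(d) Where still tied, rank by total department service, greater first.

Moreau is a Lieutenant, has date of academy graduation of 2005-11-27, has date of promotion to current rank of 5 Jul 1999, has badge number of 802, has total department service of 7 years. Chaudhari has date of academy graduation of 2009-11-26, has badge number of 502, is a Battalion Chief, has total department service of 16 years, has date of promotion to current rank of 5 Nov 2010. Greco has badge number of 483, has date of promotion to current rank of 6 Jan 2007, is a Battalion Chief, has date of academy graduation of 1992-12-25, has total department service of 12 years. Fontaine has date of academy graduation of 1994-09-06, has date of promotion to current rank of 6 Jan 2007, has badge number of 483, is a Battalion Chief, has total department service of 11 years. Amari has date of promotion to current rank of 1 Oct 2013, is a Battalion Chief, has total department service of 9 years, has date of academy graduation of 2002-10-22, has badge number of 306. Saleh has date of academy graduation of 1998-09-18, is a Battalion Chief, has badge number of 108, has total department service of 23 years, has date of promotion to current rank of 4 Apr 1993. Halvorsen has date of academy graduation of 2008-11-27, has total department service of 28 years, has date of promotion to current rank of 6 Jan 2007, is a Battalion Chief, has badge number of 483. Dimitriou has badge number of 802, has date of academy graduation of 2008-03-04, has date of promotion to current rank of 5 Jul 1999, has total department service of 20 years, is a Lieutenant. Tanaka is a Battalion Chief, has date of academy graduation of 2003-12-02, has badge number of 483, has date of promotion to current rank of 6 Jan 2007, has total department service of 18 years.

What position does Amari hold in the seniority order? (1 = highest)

2

By rank: Saleh, Amari, Halvorsen, Tanaka, Greco, Fontaine and Chaudhari (Battalion Chief); then Dimitriou and Moreau (Lieutenant).
Among Saleh, Amari, Halvorsen, Tanaka, Greco, Fontaine and Chaudhari, by badge number (lower first): Saleh (108) before Amari (306) before Halvorsen, Tanaka, Greco and Fontaine (483) before Chaudhari (502).
Halvorsen, Tanaka, Greco and Fontaine all have date of promotion to current rank 6 Jan 2007, so the next rule applies.
Among Halvorsen, Tanaka, Greco and Fontaine, by total department service (higher first): Halvorsen (28 years) before Tanaka (18 years) before Greco (12 years) before Fontaine (11 years).
Dimitriou and Moreau both have badge number 802, so the next rule applies.
Dimitriou and Moreau both have date of promotion to current rank 5 Jul 1999, so the next rule applies.
Among Dimitriou and Moreau, by total department service (higher first): Dimitriou (20 years) before Moreau (7 years).
Order: Saleh, Amari, Halvorsen, Tanaka, Greco, Fontaine, Chaudhari, Dimitriou, Moreau. So position 2.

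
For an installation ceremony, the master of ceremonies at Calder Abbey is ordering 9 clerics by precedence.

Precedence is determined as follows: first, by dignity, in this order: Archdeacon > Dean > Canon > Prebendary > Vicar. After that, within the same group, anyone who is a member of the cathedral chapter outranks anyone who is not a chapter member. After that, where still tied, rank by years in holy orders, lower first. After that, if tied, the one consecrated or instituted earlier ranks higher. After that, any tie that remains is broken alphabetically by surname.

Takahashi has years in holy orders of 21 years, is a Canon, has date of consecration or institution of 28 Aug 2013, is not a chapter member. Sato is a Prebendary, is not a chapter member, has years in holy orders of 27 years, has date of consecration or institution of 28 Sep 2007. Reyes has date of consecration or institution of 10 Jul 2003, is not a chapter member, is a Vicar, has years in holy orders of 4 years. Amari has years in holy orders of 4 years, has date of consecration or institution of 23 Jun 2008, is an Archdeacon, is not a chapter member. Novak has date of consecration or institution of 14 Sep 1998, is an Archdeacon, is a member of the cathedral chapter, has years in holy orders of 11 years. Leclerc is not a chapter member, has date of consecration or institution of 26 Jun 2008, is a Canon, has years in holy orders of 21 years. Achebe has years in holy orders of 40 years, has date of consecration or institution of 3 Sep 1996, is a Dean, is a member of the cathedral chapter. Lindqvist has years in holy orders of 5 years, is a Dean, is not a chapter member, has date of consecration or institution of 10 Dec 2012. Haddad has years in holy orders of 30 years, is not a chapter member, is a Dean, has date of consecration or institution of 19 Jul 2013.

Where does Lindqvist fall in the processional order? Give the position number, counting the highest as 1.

By dignity: Novak and Amari (Archdeacon); then Achebe, Lindqvist and Haddad (Dean); then Leclerc and Takahashi (Canon); then Sato (Prebendary); then Reyes (Vicar).
Among Novak and Amari, a member of the cathedral chapter before not a chapter member: Novak (a member of the cathedral chapter) before Amari (not a chapter member).
Among Achebe, Lindqvist and Haddad, a member of the cathedral chapter before not a chapter member: Achebe (a member of the cathedral chapter) before Lindqvist and Haddad (not a chapter member).
Among Lindqvist and Haddad, by years in holy orders (lower first): Lindqvist (5 years) before Haddad (30 years).
Leclerc and Takahashi are each not a chapter member, so the next rule applies.
Leclerc and Takahashi both have years in holy orders 21 years, so the next rule applies.
Among Leclerc and Takahashi, by date of consecration or institution (earlier first): Leclerc (26 Jun 2008) before Takahashi (28 Aug 2013).
Order: Novak, Amari, Achebe, Lindqvist, Haddad, Leclerc, Takahashi, Sato, Reyes. So position 4.

4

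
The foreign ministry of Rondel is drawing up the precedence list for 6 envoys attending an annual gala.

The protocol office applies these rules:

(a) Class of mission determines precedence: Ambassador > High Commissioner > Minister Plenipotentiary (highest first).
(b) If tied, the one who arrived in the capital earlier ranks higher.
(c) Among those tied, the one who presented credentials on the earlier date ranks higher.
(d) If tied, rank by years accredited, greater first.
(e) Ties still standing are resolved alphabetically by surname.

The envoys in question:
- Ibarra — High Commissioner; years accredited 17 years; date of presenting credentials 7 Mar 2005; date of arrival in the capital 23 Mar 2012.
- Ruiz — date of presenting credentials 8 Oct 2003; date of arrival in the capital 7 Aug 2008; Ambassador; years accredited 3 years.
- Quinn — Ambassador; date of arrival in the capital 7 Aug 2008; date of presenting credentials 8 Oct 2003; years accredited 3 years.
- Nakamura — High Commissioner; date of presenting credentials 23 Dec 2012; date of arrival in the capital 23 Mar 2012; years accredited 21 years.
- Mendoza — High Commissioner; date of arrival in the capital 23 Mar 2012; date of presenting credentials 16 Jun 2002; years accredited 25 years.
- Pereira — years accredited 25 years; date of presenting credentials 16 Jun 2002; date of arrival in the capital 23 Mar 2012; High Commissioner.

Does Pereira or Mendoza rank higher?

By class of mission: Quinn and Ruiz (Ambassador); then Mendoza, Pereira, Ibarra and Nakamura (High Commissioner).
Quinn and Ruiz both have date of arrival in the capital 7 Aug 2008, so the next rule applies.
Quinn and Ruiz both have date of presenting credentials 8 Oct 2003, so the next rule applies.
Quinn and Ruiz both have years accredited 3 years, so the next rule applies.
Among Quinn and Ruiz, alphabetically by surname: Quinn before Ruiz.
Mendoza, Pereira, Ibarra and Nakamura all have date of arrival in the capital 23 Mar 2012, so the next rule applies.
Among Mendoza, Pereira, Ibarra and Nakamura, by date of presenting credentials (earlier first): Mendoza and Pereira (16 Jun 2002) before Ibarra (7 Mar 2005) before Nakamura (23 Dec 2012).
Mendoza and Pereira both have years accredited 25 years, so the next rule applies.
Among Mendoza and Pereira, alphabetically by surname: Mendoza before Pereira.
So Mendoza takes precedence.

Mendoza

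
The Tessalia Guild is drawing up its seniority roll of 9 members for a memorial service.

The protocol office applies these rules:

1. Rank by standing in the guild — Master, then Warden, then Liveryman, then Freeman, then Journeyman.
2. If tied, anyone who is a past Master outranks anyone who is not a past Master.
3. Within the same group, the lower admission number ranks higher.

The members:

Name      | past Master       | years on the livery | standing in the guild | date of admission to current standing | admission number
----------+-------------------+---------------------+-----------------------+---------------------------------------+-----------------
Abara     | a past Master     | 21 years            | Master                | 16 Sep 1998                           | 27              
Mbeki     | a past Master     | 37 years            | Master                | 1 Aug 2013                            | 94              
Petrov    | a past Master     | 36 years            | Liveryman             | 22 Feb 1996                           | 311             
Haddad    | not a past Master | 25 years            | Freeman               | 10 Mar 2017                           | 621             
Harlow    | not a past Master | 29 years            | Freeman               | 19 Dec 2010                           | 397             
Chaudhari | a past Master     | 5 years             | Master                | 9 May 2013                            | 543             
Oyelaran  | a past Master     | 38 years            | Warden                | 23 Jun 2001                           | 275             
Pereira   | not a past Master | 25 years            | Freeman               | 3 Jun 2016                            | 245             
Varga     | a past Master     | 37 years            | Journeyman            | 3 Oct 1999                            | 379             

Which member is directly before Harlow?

By standing in the guild: Abara, Mbeki and Chaudhari (Master); then Oyelaran (Warden); then Petrov (Liveryman); then Pereira, Harlow and Haddad (Freeman); then Varga (Journeyman).
Abara, Mbeki and Chaudhari are each a past Master, so the next rule applies.
Among Abara, Mbeki and Chaudhari, by admission number (lower first): Abara (27) before Mbeki (94) before Chaudhari (543).
Pereira, Harlow and Haddad are each not a past Master, so the next rule applies.
Among Pereira, Harlow and Haddad, by admission number (lower first): Pereira (245) before Harlow (397) before Haddad (621).
Order: Abara, Mbeki, Chaudhari, Oyelaran, Petrov, Pereira, Harlow, Haddad, Varga.

Pereira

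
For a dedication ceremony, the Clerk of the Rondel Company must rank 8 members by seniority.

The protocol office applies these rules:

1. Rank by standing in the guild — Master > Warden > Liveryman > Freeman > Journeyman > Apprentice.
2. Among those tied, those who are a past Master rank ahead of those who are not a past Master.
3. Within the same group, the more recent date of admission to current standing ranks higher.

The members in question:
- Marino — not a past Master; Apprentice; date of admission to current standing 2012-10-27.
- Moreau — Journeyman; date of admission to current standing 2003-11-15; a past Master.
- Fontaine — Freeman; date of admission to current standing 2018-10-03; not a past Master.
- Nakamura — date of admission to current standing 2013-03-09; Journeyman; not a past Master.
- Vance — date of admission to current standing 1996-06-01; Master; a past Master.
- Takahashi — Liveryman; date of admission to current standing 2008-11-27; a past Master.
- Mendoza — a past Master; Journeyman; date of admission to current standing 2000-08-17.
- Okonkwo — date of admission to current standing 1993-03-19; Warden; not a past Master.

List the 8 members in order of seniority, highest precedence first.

By standing in the guild: Vance (Master); then Okonkwo (Warden); then Takahashi (Liveryman); then Fontaine (Freeman); then Moreau, Mendoza and Nakamura (Journeyman); then Marino (Apprentice).
Among Moreau, Mendoza and Nakamura, a past Master before not a past Master: Moreau and Mendoza (a past Master) before Nakamura (not a past Master).
Among Moreau and Mendoza, by date of admission to current standing (later first): Moreau (2003-11-15) before Mendoza (2000-08-17).
Full order: Vance, Okonkwo, Takahashi, Fontaine, Moreau, Mendoza, Nakamura, Marino.

Vance, Okonkwo, Takahashi, Fontaine, Moreau, Mendoza, Nakamura, Marino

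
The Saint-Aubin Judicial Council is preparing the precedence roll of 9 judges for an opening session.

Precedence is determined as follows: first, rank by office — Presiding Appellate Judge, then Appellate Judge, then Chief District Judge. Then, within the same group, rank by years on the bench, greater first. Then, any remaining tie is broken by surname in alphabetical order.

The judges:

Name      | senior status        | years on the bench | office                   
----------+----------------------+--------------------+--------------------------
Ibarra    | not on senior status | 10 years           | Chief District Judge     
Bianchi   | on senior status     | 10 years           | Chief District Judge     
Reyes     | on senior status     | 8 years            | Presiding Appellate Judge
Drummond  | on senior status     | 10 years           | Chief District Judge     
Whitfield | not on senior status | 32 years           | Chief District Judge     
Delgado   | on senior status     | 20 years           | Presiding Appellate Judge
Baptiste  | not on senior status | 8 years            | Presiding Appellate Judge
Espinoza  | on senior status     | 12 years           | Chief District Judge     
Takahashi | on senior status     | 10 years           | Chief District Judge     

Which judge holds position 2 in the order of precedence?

Baptiste

By office: Delgado, Baptiste and Reyes (Presiding Appellate Judge); then Whitfield, Espinoza, Bianchi, Drummond, Ibarra and Takahashi (Chief District Judge).
Among Delgado, Baptiste and Reyes, by years on the bench (higher first): Delgado (20 years) before Baptiste and Reyes (8 years).
Among Baptiste and Reyes, alphabetically by surname: Baptiste before Reyes.
Among Whitfield, Espinoza, Bianchi, Drummond, Ibarra and Takahashi, by years on the bench (higher first): Whitfield (32 years) before Espinoza (12 years) before Bianchi, Drummond, Ibarra and Takahashi (10 years).
Among Bianchi, Drummond, Ibarra and Takahashi, alphabetically by surname: Bianchi before Drummond before Ibarra before Takahashi.
Order: Delgado, Baptiste, Reyes, Whitfield, Espinoza, Bianchi, Drummond, Ibarra, Takahashi.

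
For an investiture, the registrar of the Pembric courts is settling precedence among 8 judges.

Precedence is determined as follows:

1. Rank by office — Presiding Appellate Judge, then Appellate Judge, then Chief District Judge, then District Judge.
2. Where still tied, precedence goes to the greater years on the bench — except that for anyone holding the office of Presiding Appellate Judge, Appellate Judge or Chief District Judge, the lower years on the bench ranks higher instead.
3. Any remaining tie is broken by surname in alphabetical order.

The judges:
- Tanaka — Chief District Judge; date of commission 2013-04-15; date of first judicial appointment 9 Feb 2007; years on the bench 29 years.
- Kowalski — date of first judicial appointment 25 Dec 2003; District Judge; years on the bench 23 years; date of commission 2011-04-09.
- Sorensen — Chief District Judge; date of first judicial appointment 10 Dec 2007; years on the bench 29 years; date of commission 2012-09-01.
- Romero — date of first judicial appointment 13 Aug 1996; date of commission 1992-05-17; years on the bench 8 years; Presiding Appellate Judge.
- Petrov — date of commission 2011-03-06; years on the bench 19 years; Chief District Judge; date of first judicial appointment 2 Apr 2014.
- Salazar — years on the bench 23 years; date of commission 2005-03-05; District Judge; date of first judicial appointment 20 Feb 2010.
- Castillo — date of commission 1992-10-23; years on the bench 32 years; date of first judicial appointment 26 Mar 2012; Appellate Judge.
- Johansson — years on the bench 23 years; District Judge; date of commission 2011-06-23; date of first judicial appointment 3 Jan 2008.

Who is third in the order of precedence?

By office: Romero (Presiding Appellate Judge); then Castillo (Appellate Judge); then Petrov, Sorensen and Tanaka (Chief District Judge); then Johansson, Kowalski and Salazar (District Judge).
Among Petrov, Sorensen and Tanaka, by years on the bench (lower first) (reversed rule for this group): Petrov (19 years) before Sorensen and Tanaka (29 years).
Among Sorensen and Tanaka, alphabetically by surname: Sorensen before Tanaka.
Johansson, Kowalski and Salazar all have years on the bench 23 years, so the next rule applies.
Among Johansson, Kowalski and Salazar, alphabetically by surname: Johansson before Kowalski before Salazar.
Order: Romero, Castillo, Petrov, Sorensen, Tanaka, Johansson, Kowalski, Salazar.

Petrov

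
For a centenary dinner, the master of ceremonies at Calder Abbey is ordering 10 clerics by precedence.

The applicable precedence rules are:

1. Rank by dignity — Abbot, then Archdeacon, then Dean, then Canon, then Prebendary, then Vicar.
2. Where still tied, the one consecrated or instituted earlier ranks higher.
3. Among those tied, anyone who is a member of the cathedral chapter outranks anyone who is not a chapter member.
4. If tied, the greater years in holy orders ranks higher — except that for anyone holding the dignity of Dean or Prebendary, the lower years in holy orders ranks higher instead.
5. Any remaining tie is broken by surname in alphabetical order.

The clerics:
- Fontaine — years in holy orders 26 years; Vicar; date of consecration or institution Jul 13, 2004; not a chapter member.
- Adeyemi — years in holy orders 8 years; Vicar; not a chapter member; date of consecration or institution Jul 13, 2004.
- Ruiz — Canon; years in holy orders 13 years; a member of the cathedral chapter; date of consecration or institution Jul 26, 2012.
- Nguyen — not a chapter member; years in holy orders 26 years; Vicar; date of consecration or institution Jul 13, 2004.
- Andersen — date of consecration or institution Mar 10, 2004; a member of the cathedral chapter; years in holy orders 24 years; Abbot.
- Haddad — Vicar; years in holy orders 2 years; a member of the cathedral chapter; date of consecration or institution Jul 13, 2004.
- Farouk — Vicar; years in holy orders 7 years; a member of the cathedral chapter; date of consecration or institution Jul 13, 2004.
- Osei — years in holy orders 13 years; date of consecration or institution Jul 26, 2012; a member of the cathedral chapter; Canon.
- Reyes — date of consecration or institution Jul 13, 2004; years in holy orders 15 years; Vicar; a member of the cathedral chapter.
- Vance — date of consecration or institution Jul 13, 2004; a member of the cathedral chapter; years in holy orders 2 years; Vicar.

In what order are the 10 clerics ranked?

Andersen, Osei, Ruiz, Reyes, Farouk, Haddad, Vance, Fontaine, Nguyen, Adeyemi

By dignity: Andersen (Abbot); then Osei and Ruiz (Canon); then Reyes, Farouk, Haddad, Vance, Fontaine, Nguyen and Adeyemi (Vicar).
Osei and Ruiz both have date of consecration or institution Jul 26, 2012, so the next rule applies.
Osei and Ruiz are each a member of the cathedral chapter, so the next rule applies.
Osei and Ruiz both have years in holy orders 13 years, so the next rule applies.
Among Osei and Ruiz, alphabetically by surname: Osei before Ruiz.
Reyes, Farouk, Haddad, Vance, Fontaine, Nguyen and Adeyemi all have date of consecration or institution Jul 13, 2004, so the next rule applies.
Among Reyes, Farouk, Haddad, Vance, Fontaine, Nguyen and Adeyemi, a member of the cathedral chapter before not a chapter member: Reyes, Farouk, Haddad and Vance (a member of the cathedral chapter) before Fontaine, Nguyen and Adeyemi (not a chapter member).
Among Reyes, Farouk, Haddad and Vance, by years in holy orders (higher first): Reyes (15 years) before Farouk (7 years) before Haddad and Vance (2 years).
Among Haddad and Vance, alphabetically by surname: Haddad before Vance.
Among Fontaine, Nguyen and Adeyemi, by years in holy orders (higher first): Fontaine and Nguyen (26 years) before Adeyemi (8 years).
Among Fontaine and Nguyen, alphabetically by surname: Fontaine before Nguyen.
Full order: Andersen, Osei, Ruiz, Reyes, Farouk, Haddad, Vance, Fontaine, Nguyen, Adeyemi.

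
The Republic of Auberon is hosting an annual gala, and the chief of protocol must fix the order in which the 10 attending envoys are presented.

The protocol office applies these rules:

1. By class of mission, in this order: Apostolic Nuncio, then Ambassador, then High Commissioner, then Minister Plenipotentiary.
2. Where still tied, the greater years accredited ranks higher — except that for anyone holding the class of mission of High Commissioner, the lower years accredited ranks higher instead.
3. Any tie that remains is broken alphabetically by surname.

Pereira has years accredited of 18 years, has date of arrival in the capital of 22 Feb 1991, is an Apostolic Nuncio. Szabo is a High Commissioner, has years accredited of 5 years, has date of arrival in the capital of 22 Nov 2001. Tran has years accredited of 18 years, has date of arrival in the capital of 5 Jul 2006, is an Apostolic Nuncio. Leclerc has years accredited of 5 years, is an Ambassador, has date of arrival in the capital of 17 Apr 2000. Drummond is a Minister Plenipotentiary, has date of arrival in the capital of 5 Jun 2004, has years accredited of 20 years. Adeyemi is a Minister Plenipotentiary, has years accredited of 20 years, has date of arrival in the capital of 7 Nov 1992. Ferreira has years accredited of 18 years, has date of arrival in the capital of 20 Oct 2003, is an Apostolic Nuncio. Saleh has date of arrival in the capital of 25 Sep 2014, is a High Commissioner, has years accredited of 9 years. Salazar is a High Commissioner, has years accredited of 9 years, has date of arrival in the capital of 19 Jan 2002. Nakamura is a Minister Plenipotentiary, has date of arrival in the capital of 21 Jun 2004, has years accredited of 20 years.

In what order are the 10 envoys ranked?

Ferreira, Pereira, Tran, Leclerc, Szabo, Salazar, Saleh, Adeyemi, Drummond, Nakamura

By class of mission: Ferreira, Pereira and Tran (Apostolic Nuncio); then Leclerc (Ambassador); then Szabo, Salazar and Saleh (High Commissioner); then Adeyemi, Drummond and Nakamura (Minister Plenipotentiary).
Ferreira, Pereira and Tran all have years accredited 18 years, so the next rule applies.
Among Ferreira, Pereira and Tran, alphabetically by surname: Ferreira before Pereira before Tran.
Among Szabo, Salazar and Saleh, by years accredited (lower first) (reversed rule for this group): Szabo (5 years) before Salazar and Saleh (9 years).
Among Salazar and Saleh, alphabetically by surname: Salazar before Saleh.
Adeyemi, Drummond and Nakamura all have years accredited 20 years, so the next rule applies.
Among Adeyemi, Drummond and Nakamura, alphabetically by surname: Adeyemi before Drummond before Nakamura.
Full order: Ferreira, Pereira, Tran, Leclerc, Szabo, Salazar, Saleh, Adeyemi, Drummond, Nakamura.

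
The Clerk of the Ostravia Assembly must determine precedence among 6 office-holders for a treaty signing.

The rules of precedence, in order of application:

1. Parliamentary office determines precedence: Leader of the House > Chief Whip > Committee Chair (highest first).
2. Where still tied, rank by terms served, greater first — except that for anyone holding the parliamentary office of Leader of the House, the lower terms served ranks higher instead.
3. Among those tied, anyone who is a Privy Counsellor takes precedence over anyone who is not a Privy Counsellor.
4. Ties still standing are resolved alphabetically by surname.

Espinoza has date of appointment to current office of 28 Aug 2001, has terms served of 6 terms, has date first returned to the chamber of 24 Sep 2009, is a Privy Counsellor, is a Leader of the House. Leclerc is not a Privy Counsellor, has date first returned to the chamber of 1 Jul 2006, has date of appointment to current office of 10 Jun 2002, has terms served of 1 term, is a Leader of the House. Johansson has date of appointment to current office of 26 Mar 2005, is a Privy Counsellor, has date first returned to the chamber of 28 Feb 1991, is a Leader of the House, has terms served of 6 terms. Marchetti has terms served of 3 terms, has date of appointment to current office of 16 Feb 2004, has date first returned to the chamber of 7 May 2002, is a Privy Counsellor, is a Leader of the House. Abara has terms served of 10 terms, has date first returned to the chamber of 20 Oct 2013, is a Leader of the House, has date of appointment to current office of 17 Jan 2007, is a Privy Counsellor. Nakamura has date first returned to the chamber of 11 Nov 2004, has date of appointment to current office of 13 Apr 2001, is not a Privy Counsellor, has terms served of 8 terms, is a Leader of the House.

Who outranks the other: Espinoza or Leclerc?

Leclerc

By parliamentary office: Leclerc, Marchetti, Espinoza, Johansson, Nakamura and Abara (Leader of the House).
Among Leclerc, Marchetti, Espinoza, Johansson, Nakamura and Abara, by terms served (lower first) (reversed rule for this group): Leclerc (1 term) before Marchetti (3 terms) before Espinoza and Johansson (6 terms) before Nakamura (8 terms) before Abara (10 terms).
Espinoza and Johansson are each a Privy Counsellor, so the next rule applies.
Among Espinoza and Johansson, alphabetically by surname: Espinoza before Johansson.
So Leclerc takes precedence.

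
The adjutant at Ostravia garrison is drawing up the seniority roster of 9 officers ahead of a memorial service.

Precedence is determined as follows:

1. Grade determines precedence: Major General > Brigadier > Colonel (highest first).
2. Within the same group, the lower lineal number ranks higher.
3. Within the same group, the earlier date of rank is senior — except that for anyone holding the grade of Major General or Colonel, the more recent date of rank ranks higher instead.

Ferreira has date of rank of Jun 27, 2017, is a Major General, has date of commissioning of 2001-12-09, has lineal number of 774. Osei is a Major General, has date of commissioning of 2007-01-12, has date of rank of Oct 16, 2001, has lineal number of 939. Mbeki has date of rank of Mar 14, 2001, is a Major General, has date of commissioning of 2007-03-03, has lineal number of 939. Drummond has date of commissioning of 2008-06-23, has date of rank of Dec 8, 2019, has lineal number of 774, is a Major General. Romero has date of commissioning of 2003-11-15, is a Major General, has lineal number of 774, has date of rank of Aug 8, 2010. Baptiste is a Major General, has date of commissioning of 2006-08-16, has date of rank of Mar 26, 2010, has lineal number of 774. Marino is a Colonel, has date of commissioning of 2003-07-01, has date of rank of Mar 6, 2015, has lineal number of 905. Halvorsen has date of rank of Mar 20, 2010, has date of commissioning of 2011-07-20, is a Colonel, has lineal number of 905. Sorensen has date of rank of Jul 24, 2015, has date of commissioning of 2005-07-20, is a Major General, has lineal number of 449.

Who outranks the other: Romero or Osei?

Romero

By grade: Sorensen, Drummond, Ferreira, Romero, Baptiste, Osei and Mbeki (Major General); then Marino and Halvorsen (Colonel).
Among Sorensen, Drummond, Ferreira, Romero, Baptiste, Osei and Mbeki, by lineal number (lower first): Sorensen (449) before Drummond, Ferreira, Romero and Baptiste (774) before Osei and Mbeki (939).
Among Drummond, Ferreira, Romero and Baptiste, by date of rank (later first) (reversed rule for this group): Drummond (Dec 8, 2019) before Ferreira (Jun 27, 2017) before Romero (Aug 8, 2010) before Baptiste (Mar 26, 2010).
Among Osei and Mbeki, by date of rank (later first) (reversed rule for this group): Osei (Oct 16, 2001) before Mbeki (Mar 14, 2001).
Marino and Halvorsen both have lineal number 905, so the next rule applies.
Among Marino and Halvorsen, by date of rank (later first) (reversed rule for this group): Marino (Mar 6, 2015) before Halvorsen (Mar 20, 2010).
So Romero takes precedence.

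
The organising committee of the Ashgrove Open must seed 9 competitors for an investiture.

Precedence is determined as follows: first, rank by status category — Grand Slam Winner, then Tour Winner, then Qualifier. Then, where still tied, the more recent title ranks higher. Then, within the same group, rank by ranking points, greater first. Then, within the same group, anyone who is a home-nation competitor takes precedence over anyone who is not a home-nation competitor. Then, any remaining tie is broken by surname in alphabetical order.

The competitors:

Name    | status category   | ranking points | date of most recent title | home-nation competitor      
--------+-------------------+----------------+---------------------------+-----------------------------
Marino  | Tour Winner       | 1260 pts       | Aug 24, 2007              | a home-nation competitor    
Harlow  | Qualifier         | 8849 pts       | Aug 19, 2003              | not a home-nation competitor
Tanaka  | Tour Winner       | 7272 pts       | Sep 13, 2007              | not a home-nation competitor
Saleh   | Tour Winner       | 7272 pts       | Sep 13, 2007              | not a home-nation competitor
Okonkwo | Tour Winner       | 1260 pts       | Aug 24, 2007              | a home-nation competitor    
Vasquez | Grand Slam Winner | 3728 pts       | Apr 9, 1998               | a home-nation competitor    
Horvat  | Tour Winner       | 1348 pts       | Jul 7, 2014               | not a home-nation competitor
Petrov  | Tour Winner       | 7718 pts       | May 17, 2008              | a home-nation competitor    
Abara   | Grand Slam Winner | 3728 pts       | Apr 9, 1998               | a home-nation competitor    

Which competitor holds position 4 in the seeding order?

Petrov

By status category: Abara and Vasquez (Grand Slam Winner); then Horvat, Petrov, Saleh, Tanaka, Marino and Okonkwo (Tour Winner); then Harlow (Qualifier).
Abara and Vasquez both have date of most recent title Apr 9, 1998, so the next rule applies.
Abara and Vasquez both have ranking points 3728 pts, so the next rule applies.
Abara and Vasquez are each a home-nation competitor, so the next rule applies.
Among Abara and Vasquez, alphabetically by surname: Abara before Vasquez.
Among Horvat, Petrov, Saleh, Tanaka, Marino and Okonkwo, by date of most recent title (later first): Horvat (Jul 7, 2014) before Petrov (May 17, 2008) before Saleh and Tanaka (Sep 13, 2007) before Marino and Okonkwo (Aug 24, 2007).
Saleh and Tanaka both have ranking points 7272 pts, so the next rule applies.
Saleh and Tanaka are each not a home-nation competitor, so the next rule applies.
Among Saleh and Tanaka, alphabetically by surname: Saleh before Tanaka.
Marino and Okonkwo both have ranking points 1260 pts, so the next rule applies.
Marino and Okonkwo are each a home-nation competitor, so the next rule applies.
Among Marino and Okonkwo, alphabetically by surname: Marino before Okonkwo.
Order: Abara, Vasquez, Horvat, Petrov, Saleh, Tanaka, Marino, Okonkwo, Harlow.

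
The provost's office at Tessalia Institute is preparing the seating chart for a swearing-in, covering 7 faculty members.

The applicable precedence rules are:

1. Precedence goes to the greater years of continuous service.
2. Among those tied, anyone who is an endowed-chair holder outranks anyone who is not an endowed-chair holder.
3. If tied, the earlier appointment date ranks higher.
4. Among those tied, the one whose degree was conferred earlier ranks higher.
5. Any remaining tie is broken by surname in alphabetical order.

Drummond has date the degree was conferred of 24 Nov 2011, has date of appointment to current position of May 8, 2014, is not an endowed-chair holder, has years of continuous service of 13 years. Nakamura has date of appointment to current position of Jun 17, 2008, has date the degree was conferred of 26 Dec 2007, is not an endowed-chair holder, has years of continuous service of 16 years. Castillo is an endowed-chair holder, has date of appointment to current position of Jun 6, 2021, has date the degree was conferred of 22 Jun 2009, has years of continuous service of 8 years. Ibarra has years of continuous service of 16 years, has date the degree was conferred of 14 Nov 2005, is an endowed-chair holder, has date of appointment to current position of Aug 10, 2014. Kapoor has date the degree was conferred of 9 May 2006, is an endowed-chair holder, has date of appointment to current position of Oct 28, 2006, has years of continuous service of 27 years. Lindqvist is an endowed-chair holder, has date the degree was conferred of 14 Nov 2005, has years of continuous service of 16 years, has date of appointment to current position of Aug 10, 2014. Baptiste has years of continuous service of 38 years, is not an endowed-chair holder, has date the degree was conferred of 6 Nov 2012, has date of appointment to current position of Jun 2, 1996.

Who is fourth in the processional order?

Lindqvist

By years of continuous service (higher first): Baptiste (38 years); then Kapoor (27 years); then Ibarra, Lindqvist and Nakamura (each 16 years); then Drummond (13 years); then Castillo (8 years).
Among Ibarra, Lindqvist and Nakamura, an endowed-chair holder before not an endowed-chair holder: Ibarra and Lindqvist (an endowed-chair holder) before Nakamura (not an endowed-chair holder).
Ibarra and Lindqvist both have date of appointment to current position Aug 10, 2014, so the next rule applies.
Ibarra and Lindqvist both have date the degree was conferred 14 Nov 2005, so the next rule applies.
Among Ibarra and Lindqvist, alphabetically by surname: Ibarra before Lindqvist.
Order: Baptiste, Kapoor, Ibarra, Lindqvist, Nakamura, Drummond, Castillo.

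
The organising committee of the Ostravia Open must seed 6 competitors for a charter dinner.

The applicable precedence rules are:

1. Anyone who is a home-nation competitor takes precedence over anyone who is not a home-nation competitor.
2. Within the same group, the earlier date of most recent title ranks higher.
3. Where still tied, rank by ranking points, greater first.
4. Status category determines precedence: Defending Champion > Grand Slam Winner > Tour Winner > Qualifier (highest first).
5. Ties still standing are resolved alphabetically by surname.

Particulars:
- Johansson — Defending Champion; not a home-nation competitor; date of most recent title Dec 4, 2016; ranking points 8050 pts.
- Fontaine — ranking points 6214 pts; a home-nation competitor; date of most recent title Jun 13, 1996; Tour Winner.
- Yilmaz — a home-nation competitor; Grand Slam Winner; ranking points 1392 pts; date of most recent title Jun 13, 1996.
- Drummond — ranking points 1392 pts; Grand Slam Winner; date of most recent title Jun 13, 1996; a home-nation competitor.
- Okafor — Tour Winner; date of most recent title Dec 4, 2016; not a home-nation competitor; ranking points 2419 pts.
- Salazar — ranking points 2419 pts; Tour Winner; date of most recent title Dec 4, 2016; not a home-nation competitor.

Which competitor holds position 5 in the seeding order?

By the first rule: Fontaine, Drummond and Yilmaz (each a home-nation competitor); then Johansson, Okafor and Salazar (each not a home-nation competitor).
Fontaine, Drummond and Yilmaz all have date of most recent title Jun 13, 1996, so the next rule applies.
Among Fontaine, Drummond and Yilmaz, by ranking points (higher first): Fontaine (6214 pts) before Drummond and Yilmaz (1392 pts).
Drummond and Yilmaz are each Grand Slam Winner, so the next rule applies.
Among Drummond and Yilmaz, alphabetically by surname: Drummond before Yilmaz.
Johansson, Okafor and Salazar all have date of most recent title Dec 4, 2016, so the next rule applies.
Among Johansson, Okafor and Salazar, by ranking points (higher first): Johansson (8050 pts) before Okafor and Salazar (2419 pts).
Okafor and Salazar are each Tour Winner, so the next rule applies.
Among Okafor and Salazar, alphabetically by surname: Okafor before Salazar.
Order: Fontaine, Drummond, Yilmaz, Johansson, Okafor, Salazar.

Okafor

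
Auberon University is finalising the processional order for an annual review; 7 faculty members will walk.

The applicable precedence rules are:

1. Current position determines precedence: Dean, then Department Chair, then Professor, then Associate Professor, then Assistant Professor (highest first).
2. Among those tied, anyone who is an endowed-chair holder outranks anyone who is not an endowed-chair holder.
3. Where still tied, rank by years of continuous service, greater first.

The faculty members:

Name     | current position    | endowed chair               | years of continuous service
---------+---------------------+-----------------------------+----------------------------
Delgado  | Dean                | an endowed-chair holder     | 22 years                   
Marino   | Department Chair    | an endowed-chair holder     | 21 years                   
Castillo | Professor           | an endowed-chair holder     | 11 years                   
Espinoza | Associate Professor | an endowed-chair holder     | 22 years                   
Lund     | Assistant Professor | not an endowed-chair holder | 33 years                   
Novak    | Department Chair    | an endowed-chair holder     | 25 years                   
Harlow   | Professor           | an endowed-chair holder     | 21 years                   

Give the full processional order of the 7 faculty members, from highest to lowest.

By current position: Delgado (Dean); then Novak and Marino (Department Chair); then Harlow and Castillo (Professor); then Espinoza (Associate Professor); then Lund (Assistant Professor).
Novak and Marino are each an endowed-chair holder, so the next rule applies.
Among Novak and Marino, by years of continuous service (higher first): Novak (25 years) before Marino (21 years).
Harlow and Castillo are each an endowed-chair holder, so the next rule applies.
Among Harlow and Castillo, by years of continuous service (higher first): Harlow (21 years) before Castillo (11 years).
Full order: Delgado, Novak, Marino, Harlow, Castillo, Espinoza, Lund.

Delgado, Novak, Marino, Harlow, Castillo, Espinoza, Lund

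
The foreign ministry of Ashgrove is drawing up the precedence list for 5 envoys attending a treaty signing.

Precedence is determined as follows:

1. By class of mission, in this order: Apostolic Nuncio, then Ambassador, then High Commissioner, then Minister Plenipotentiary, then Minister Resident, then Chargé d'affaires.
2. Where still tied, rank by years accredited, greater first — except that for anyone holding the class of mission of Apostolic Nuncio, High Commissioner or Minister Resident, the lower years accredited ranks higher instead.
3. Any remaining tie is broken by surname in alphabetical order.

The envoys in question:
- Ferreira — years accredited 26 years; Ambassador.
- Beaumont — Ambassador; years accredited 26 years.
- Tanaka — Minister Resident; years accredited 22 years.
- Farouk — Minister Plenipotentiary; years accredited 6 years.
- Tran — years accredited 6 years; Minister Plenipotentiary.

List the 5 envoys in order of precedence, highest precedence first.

By class of mission: Beaumont and Ferreira (Ambassador); then Farouk and Tran (Minister Plenipotentiary); then Tanaka (Minister Resident).
Beaumont and Ferreira both have years accredited 26 years, so the next rule applies.
Among Beaumont and Ferreira, alphabetically by surname: Beaumont before Ferreira.
Farouk and Tran both have years accredited 6 years, so the next rule applies.
Among Farouk and Tran, alphabetically by surname: Farouk before Tran.
Full order: Beaumont, Ferreira, Farouk, Tran, Tanaka.

Beaumont, Ferreira, Farouk, Tran, Tanaka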